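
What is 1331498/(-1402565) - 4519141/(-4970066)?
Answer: -279243942203/6970840619290 ≈ -0.040059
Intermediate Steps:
1331498/(-1402565) - 4519141/(-4970066) = 1331498*(-1/1402565) - 4519141*(-1/4970066) = -1331498/1402565 + 4519141/4970066 = -279243942203/6970840619290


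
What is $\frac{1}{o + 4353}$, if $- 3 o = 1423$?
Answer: $\frac{3}{11636} \approx 0.00025782$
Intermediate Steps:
$o = - \frac{1423}{3}$ ($o = \left(- \frac{1}{3}\right) 1423 = - \frac{1423}{3} \approx -474.33$)
$\frac{1}{o + 4353} = \frac{1}{- \frac{1423}{3} + 4353} = \frac{1}{\frac{11636}{3}} = \frac{3}{11636}$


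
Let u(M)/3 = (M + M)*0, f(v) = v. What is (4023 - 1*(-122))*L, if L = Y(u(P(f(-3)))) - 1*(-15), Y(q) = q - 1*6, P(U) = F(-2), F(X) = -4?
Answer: 37305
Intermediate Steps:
P(U) = -4
u(M) = 0 (u(M) = 3*((M + M)*0) = 3*((2*M)*0) = 3*0 = 0)
Y(q) = -6 + q (Y(q) = q - 6 = -6 + q)
L = 9 (L = (-6 + 0) - 1*(-15) = -6 + 15 = 9)
(4023 - 1*(-122))*L = (4023 - 1*(-122))*9 = (4023 + 122)*9 = 4145*9 = 37305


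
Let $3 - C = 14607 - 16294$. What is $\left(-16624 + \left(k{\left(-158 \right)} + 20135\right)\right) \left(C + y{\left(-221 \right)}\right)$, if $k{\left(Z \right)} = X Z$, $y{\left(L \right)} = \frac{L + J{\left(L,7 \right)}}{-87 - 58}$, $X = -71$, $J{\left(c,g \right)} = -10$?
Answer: $\frac{3612743849}{145} \approx 2.4915 \cdot 10^{7}$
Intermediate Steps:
$C = 1690$ ($C = 3 - \left(14607 - 16294\right) = 3 - -1687 = 3 + 1687 = 1690$)
$y{\left(L \right)} = \frac{2}{29} - \frac{L}{145}$ ($y{\left(L \right)} = \frac{L - 10}{-87 - 58} = \frac{-10 + L}{-145} = \left(-10 + L\right) \left(- \frac{1}{145}\right) = \frac{2}{29} - \frac{L}{145}$)
$k{\left(Z \right)} = - 71 Z$
$\left(-16624 + \left(k{\left(-158 \right)} + 20135\right)\right) \left(C + y{\left(-221 \right)}\right) = \left(-16624 + \left(\left(-71\right) \left(-158\right) + 20135\right)\right) \left(1690 + \left(\frac{2}{29} - - \frac{221}{145}\right)\right) = \left(-16624 + \left(11218 + 20135\right)\right) \left(1690 + \left(\frac{2}{29} + \frac{221}{145}\right)\right) = \left(-16624 + 31353\right) \left(1690 + \frac{231}{145}\right) = 14729 \cdot \frac{245281}{145} = \frac{3612743849}{145}$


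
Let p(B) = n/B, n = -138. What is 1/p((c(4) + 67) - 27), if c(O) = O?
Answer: -22/69 ≈ -0.31884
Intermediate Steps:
p(B) = -138/B
1/p((c(4) + 67) - 27) = 1/(-138/((4 + 67) - 27)) = 1/(-138/(71 - 27)) = 1/(-138/44) = 1/(-138*1/44) = 1/(-69/22) = -22/69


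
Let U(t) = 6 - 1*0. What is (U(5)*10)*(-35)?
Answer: -2100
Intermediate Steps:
U(t) = 6 (U(t) = 6 + 0 = 6)
(U(5)*10)*(-35) = (6*10)*(-35) = 60*(-35) = -2100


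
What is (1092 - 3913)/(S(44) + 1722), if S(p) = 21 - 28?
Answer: -403/245 ≈ -1.6449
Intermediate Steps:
S(p) = -7
(1092 - 3913)/(S(44) + 1722) = (1092 - 3913)/(-7 + 1722) = -2821/1715 = -2821*1/1715 = -403/245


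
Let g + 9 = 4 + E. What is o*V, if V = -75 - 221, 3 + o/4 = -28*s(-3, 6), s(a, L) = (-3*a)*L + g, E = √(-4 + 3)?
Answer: 1628000 + 33152*I ≈ 1.628e+6 + 33152.0*I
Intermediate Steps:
E = I (E = √(-1) = I ≈ 1.0*I)
g = -5 + I (g = -9 + (4 + I) = -5 + I ≈ -5.0 + 1.0*I)
s(a, L) = -5 + I - 3*L*a (s(a, L) = (-3*a)*L + (-5 + I) = -3*L*a + (-5 + I) = -5 + I - 3*L*a)
o = -5500 - 112*I (o = -12 + 4*(-28*(-5 + I - 3*6*(-3))) = -12 + 4*(-28*(-5 + I + 54)) = -12 + 4*(-28*(49 + I)) = -12 + 4*(-1372 - 28*I) = -12 + (-5488 - 112*I) = -5500 - 112*I ≈ -5500.0 - 112.0*I)
V = -296
o*V = (-5500 - 112*I)*(-296) = 1628000 + 33152*I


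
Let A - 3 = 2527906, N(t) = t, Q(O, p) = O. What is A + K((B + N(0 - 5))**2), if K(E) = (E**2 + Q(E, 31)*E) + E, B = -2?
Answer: 2532760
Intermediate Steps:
A = 2527909 (A = 3 + 2527906 = 2527909)
K(E) = E + 2*E**2 (K(E) = (E**2 + E*E) + E = (E**2 + E**2) + E = 2*E**2 + E = E + 2*E**2)
A + K((B + N(0 - 5))**2) = 2527909 + (-2 + (0 - 5))**2*(1 + 2*(-2 + (0 - 5))**2) = 2527909 + (-2 - 5)**2*(1 + 2*(-2 - 5)**2) = 2527909 + (-7)**2*(1 + 2*(-7)**2) = 2527909 + 49*(1 + 2*49) = 2527909 + 49*(1 + 98) = 2527909 + 49*99 = 2527909 + 4851 = 2532760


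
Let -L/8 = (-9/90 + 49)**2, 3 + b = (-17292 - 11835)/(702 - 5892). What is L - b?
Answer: -165494327/8650 ≈ -19132.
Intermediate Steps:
b = 4519/1730 (b = -3 + (-17292 - 11835)/(702 - 5892) = -3 - 29127/(-5190) = -3 - 29127*(-1/5190) = -3 + 9709/1730 = 4519/1730 ≈ 2.6121)
L = -478242/25 (L = -8*(-9/90 + 49)**2 = -8*(-9*1/90 + 49)**2 = -8*(-1/10 + 49)**2 = -8*(489/10)**2 = -8*239121/100 = -478242/25 ≈ -19130.)
L - b = -478242/25 - 1*4519/1730 = -478242/25 - 4519/1730 = -165494327/8650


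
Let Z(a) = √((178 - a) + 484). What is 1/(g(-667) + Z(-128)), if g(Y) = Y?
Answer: -667/444099 - √790/444099 ≈ -0.0015652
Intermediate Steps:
Z(a) = √(662 - a)
1/(g(-667) + Z(-128)) = 1/(-667 + √(662 - 1*(-128))) = 1/(-667 + √(662 + 128)) = 1/(-667 + √790)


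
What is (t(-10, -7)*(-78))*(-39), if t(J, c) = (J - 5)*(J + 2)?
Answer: 365040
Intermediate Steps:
t(J, c) = (-5 + J)*(2 + J)
(t(-10, -7)*(-78))*(-39) = ((-10 + (-10)² - 3*(-10))*(-78))*(-39) = ((-10 + 100 + 30)*(-78))*(-39) = (120*(-78))*(-39) = -9360*(-39) = 365040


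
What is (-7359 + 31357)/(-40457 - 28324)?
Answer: -23998/68781 ≈ -0.34890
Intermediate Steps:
(-7359 + 31357)/(-40457 - 28324) = 23998/(-68781) = 23998*(-1/68781) = -23998/68781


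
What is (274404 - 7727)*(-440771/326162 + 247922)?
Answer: 21564114135177461/326162 ≈ 6.6115e+10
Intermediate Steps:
(274404 - 7727)*(-440771/326162 + 247922) = 266677*(-440771*1/326162 + 247922) = 266677*(-440771/326162 + 247922) = 266677*(80862294593/326162) = 21564114135177461/326162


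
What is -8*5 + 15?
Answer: -25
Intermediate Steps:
-8*5 + 15 = -40 + 15 = -25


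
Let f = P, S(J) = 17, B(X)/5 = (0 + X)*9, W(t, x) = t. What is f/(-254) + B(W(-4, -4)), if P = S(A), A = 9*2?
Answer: -45737/254 ≈ -180.07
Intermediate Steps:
A = 18
B(X) = 45*X (B(X) = 5*((0 + X)*9) = 5*(X*9) = 5*(9*X) = 45*X)
P = 17
f = 17
f/(-254) + B(W(-4, -4)) = 17/(-254) + 45*(-4) = 17*(-1/254) - 180 = -17/254 - 180 = -45737/254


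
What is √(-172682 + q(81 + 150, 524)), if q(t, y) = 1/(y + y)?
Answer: I*√47414332570/524 ≈ 415.55*I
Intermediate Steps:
q(t, y) = 1/(2*y)
√(-172682 + q(81 + 150, 524)) = √(-172682 + (½)/524) = √(-172682 + (½)*(1/524)) = √(-172682 + 1/1048) = √(-180970735/1048) = I*√47414332570/524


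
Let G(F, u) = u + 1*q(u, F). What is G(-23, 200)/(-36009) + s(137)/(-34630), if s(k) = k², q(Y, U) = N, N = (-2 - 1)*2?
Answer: -682571141/1246991670 ≈ -0.54737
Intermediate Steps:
N = -6 (N = -3*2 = -6)
q(Y, U) = -6
G(F, u) = -6 + u (G(F, u) = u + 1*(-6) = u - 6 = -6 + u)
G(-23, 200)/(-36009) + s(137)/(-34630) = (-6 + 200)/(-36009) + 137²/(-34630) = 194*(-1/36009) + 18769*(-1/34630) = -194/36009 - 18769/34630 = -682571141/1246991670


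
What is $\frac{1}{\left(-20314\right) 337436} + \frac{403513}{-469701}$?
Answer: $- \frac{2765950435007453}{3219647657083704} \approx -0.85909$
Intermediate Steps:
$\frac{1}{\left(-20314\right) 337436} + \frac{403513}{-469701} = \left(- \frac{1}{20314}\right) \frac{1}{337436} + 403513 \left(- \frac{1}{469701}\right) = - \frac{1}{6854674904} - \frac{403513}{469701} = - \frac{2765950435007453}{3219647657083704}$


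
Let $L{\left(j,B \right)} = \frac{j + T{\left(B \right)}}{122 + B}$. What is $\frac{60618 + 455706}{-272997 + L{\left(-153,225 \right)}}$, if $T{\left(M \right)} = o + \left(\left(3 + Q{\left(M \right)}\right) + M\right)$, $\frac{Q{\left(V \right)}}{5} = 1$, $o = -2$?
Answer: $- \frac{59721476}{31576627} \approx -1.8913$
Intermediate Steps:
$Q{\left(V \right)} = 5$ ($Q{\left(V \right)} = 5 \cdot 1 = 5$)
$T{\left(M \right)} = 6 + M$ ($T{\left(M \right)} = -2 + \left(\left(3 + 5\right) + M\right) = -2 + \left(8 + M\right) = 6 + M$)
$L{\left(j,B \right)} = \frac{6 + B + j}{122 + B}$ ($L{\left(j,B \right)} = \frac{j + \left(6 + B\right)}{122 + B} = \frac{6 + B + j}{122 + B}$)
$\frac{60618 + 455706}{-272997 + L{\left(-153,225 \right)}} = \frac{60618 + 455706}{-272997 + \frac{6 + 225 - 153}{122 + 225}} = \frac{516324}{-272997 + \frac{1}{347} \cdot 78} = \frac{516324}{-272997 + \frac{78}{347}} = \frac{516324}{- \frac{94729881}{347}} = 516324 \left(- \frac{347}{94729881}\right) = - \frac{59721476}{31576627}$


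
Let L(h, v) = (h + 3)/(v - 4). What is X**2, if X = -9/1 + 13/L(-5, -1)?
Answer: 2209/4 ≈ 552.25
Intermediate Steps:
L(h, v) = (3 + h)/(-4 + v)
X = 47/2 (X = -9/1 + 13/(((3 - 5)/(-4 - 1))) = -9*1 + 13/((-2/(-5))) = -9 + 13/((-1/5*(-2))) = -9 + 13/(2/5) = -9 + 13*(5/2) = -9 + 65/2 = 47/2 ≈ 23.500)
X**2 = (47/2)**2 = 2209/4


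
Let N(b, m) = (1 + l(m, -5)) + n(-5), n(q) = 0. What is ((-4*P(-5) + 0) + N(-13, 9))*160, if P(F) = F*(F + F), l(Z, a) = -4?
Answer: -32480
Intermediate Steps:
P(F) = 2*F**2 (P(F) = F*(2*F) = 2*F**2)
N(b, m) = -3 (N(b, m) = (1 - 4) + 0 = -3 + 0 = -3)
((-4*P(-5) + 0) + N(-13, 9))*160 = ((-8*(-5)**2 + 0) - 3)*160 = ((-8*25 + 0) - 3)*160 = ((-4*50 + 0) - 3)*160 = ((-200 + 0) - 3)*160 = (-200 - 3)*160 = -203*160 = -32480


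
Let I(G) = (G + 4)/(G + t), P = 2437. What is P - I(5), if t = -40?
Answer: 85304/35 ≈ 2437.3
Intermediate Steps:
I(G) = (4 + G)/(-40 + G) (I(G) = (G + 4)/(G - 40) = (4 + G)/(-40 + G))
P - I(5) = 2437 - (4 + 5)/(-40 + 5) = 2437 - 9/(-35) = 2437 - (-1)*9/35 = 2437 - 1*(-9/35) = 2437 + 9/35 = 85304/35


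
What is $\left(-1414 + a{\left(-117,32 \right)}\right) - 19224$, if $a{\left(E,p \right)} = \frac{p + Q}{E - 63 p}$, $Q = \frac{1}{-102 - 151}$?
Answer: $- \frac{11137284157}{539649} \approx -20638.0$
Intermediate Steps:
$Q = - \frac{1}{253}$ ($Q = \frac{1}{-253} = - \frac{1}{253} \approx -0.0039526$)
$a{\left(E,p \right)} = \frac{- \frac{1}{253} + p}{E - 63 p}$ ($a{\left(E,p \right)} = \frac{p - \frac{1}{253}}{E - 63 p} = \frac{- \frac{1}{253} + p}{E - 63 p}$)
$\left(-1414 + a{\left(-117,32 \right)}\right) - 19224 = \left(-1414 + \frac{- \frac{1}{253} + 32}{-117 - 2016}\right) - 19224 = \left(-1414 + \frac{1}{-117 - 2016} \cdot \frac{8095}{253}\right) - 19224 = \left(-1414 + \frac{1}{-2133} \cdot \frac{8095}{253}\right) - 19224 = \left(-1414 - \frac{8095}{539649}\right) - 19224 = - \frac{763071781}{539649} - 19224 = - \frac{11137284157}{539649}$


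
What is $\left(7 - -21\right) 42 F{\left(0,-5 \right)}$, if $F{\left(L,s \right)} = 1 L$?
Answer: $0$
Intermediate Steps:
$F{\left(L,s \right)} = L$
$\left(7 - -21\right) 42 F{\left(0,-5 \right)} = \left(7 - -21\right) 42 \cdot 0 = \left(7 + 21\right) 42 \cdot 0 = 28 \cdot 42 \cdot 0 = 1176 \cdot 0 = 0$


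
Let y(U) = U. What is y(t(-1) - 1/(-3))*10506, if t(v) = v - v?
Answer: 3502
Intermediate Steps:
t(v) = 0
y(t(-1) - 1/(-3))*10506 = (0 - 1/(-3))*10506 = (0 - 1*(-⅓))*10506 = (0 + ⅓)*10506 = (⅓)*10506 = 3502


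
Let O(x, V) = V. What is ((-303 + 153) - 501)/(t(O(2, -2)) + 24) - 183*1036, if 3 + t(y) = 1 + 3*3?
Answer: -189609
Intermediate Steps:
t(y) = 7 (t(y) = -3 + (1 + 3*3) = -3 + (1 + 9) = -3 + 10 = 7)
((-303 + 153) - 501)/(t(O(2, -2)) + 24) - 183*1036 = ((-303 + 153) - 501)/(7 + 24) - 183*1036 = (-150 - 501)/31 - 189588 = -651*1/31 - 189588 = -21 - 189588 = -189609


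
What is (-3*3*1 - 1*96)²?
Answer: 11025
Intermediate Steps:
(-3*3*1 - 1*96)² = (-9*1 - 96)² = (-9 - 96)² = (-105)² = 11025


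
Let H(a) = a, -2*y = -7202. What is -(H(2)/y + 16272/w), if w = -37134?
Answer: 3251178/7428863 ≈ 0.43764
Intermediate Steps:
y = 3601 (y = -½*(-7202) = 3601)
-(H(2)/y + 16272/w) = -(2/3601 + 16272/(-37134)) = -(2*(1/3601) + 16272*(-1/37134)) = -(2/3601 - 904/2063) = -1*(-3251178/7428863) = 3251178/7428863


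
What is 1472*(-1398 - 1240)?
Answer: -3883136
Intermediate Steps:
1472*(-1398 - 1240) = 1472*(-2638) = -3883136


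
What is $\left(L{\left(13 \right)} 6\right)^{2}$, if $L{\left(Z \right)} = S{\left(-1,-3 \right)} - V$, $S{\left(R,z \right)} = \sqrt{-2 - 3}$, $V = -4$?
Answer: $396 + 288 i \sqrt{5} \approx 396.0 + 643.99 i$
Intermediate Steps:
$S{\left(R,z \right)} = i \sqrt{5}$ ($S{\left(R,z \right)} = \sqrt{-5} = i \sqrt{5}$)
$L{\left(Z \right)} = 4 + i \sqrt{5}$ ($L{\left(Z \right)} = i \sqrt{5} - -4 = i \sqrt{5} + 4 = 4 + i \sqrt{5}$)
$\left(L{\left(13 \right)} 6\right)^{2} = \left(\left(4 + i \sqrt{5}\right) 6\right)^{2} = \left(24 + 6 i \sqrt{5}\right)^{2}$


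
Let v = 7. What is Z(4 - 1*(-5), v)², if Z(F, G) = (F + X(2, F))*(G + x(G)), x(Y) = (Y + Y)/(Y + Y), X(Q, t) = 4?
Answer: 10816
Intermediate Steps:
x(Y) = 1 (x(Y) = (2*Y)/((2*Y)) = (2*Y)*(1/(2*Y)) = 1)
Z(F, G) = (1 + G)*(4 + F) (Z(F, G) = (F + 4)*(G + 1) = (4 + F)*(1 + G) = (1 + G)*(4 + F))
Z(4 - 1*(-5), v)² = (4 + (4 - 1*(-5)) + 4*7 + (4 - 1*(-5))*7)² = (4 + (4 + 5) + 28 + (4 + 5)*7)² = (4 + 9 + 28 + 9*7)² = (4 + 9 + 28 + 63)² = 104² = 10816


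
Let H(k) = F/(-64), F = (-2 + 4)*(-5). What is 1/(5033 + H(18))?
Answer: 32/161061 ≈ 0.00019868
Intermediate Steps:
F = -10 (F = 2*(-5) = -10)
H(k) = 5/32 (H(k) = -10/(-64) = -10*(-1/64) = 5/32)
1/(5033 + H(18)) = 1/(5033 + 5/32) = 1/(161061/32) = 32/161061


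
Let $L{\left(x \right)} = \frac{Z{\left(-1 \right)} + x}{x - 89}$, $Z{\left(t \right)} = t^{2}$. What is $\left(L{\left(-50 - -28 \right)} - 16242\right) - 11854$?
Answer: $- \frac{1039545}{37} \approx -28096.0$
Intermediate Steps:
$L{\left(x \right)} = \frac{1 + x}{-89 + x}$ ($L{\left(x \right)} = \frac{\left(-1\right)^{2} + x}{x - 89} = \frac{1 + x}{-89 + x}$)
$\left(L{\left(-50 - -28 \right)} - 16242\right) - 11854 = \left(\frac{1 - 22}{-89 - 22} - 16242\right) - 11854 = \left(\frac{1}{-111} \left(-21\right) - 16242\right) - 11854 = \left(\left(- \frac{1}{111}\right) \left(-21\right) - 16242\right) - 11854 = \left(\frac{7}{37} - 16242\right) - 11854 = - \frac{600947}{37} - 11854 = - \frac{1039545}{37}$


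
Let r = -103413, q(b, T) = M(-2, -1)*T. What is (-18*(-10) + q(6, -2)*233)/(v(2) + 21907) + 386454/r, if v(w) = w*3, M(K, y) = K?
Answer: -2784457082/755363023 ≈ -3.6862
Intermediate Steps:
q(b, T) = -2*T
v(w) = 3*w
(-18*(-10) + q(6, -2)*233)/(v(2) + 21907) + 386454/r = (-18*(-10) - 2*(-2)*233)/(3*2 + 21907) + 386454/(-103413) = (180 + 4*233)/(6 + 21907) + 386454*(-1/103413) = (180 + 932)/21913 - 128818/34471 = 1112*(1/21913) - 128818/34471 = 1112/21913 - 128818/34471 = -2784457082/755363023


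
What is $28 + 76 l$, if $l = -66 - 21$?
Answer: $-6584$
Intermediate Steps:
$l = -87$
$28 + 76 l = 28 + 76 \left(-87\right) = 28 - 6612 = -6584$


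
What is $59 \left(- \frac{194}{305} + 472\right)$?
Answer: $\frac{8482194}{305} \approx 27810.0$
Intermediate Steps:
$59 \left(- \frac{194}{305} + 472\right) = 59 \cdot \frac{143766}{305} = \frac{8482194}{305}$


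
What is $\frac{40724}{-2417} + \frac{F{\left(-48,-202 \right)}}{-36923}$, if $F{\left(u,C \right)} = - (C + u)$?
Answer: $- \frac{1504256502}{89242891} \approx -16.856$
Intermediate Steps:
$F{\left(u,C \right)} = - C - u$
$\frac{40724}{-2417} + \frac{F{\left(-48,-202 \right)}}{-36923} = \frac{40724}{-2417} + \frac{\left(-1\right) \left(-202\right) - -48}{-36923} = 40724 \left(- \frac{1}{2417}\right) + \left(202 + 48\right) \left(- \frac{1}{36923}\right) = - \frac{40724}{2417} + 250 \left(- \frac{1}{36923}\right) = - \frac{40724}{2417} - \frac{250}{36923} = - \frac{1504256502}{89242891}$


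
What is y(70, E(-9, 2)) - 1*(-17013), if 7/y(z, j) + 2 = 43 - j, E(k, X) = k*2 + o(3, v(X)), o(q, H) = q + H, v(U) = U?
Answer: 918709/54 ≈ 17013.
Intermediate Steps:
o(q, H) = H + q
E(k, X) = 3 + X + 2*k (E(k, X) = k*2 + (X + 3) = 2*k + (3 + X) = 3 + X + 2*k)
y(z, j) = 7/(41 - j) (y(z, j) = 7/(-2 + (43 - j)) = 7/(41 - j))
y(70, E(-9, 2)) - 1*(-17013) = -7/(-41 + (3 + 2 + 2*(-9))) - 1*(-17013) = -7/(-41 + (3 + 2 - 18)) + 17013 = -7/(-41 - 13) + 17013 = -7/(-54) + 17013 = -7*(-1/54) + 17013 = 7/54 + 17013 = 918709/54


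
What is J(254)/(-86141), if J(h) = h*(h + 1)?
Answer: -64770/86141 ≈ -0.75191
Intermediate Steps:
J(h) = h*(1 + h)
J(254)/(-86141) = (254*(1 + 254))/(-86141) = (254*255)*(-1/86141) = 64770*(-1/86141) = -64770/86141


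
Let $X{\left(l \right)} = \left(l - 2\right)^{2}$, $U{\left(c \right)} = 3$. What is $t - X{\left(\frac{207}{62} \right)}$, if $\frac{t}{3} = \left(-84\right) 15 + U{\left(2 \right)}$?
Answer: $- \frac{14502613}{3844} \approx -3772.8$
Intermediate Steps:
$X{\left(l \right)} = \left(-2 + l\right)^{2}$
$t = -3771$ ($t = 3 \left(\left(-84\right) 15 + 3\right) = 3 \left(-1260 + 3\right) = 3 \left(-1257\right) = -3771$)
$t - X{\left(\frac{207}{62} \right)} = -3771 - \left(-2 + \frac{207}{62}\right)^{2} = -3771 - \left(\frac{83}{62}\right)^{2} = -3771 - \frac{6889}{3844} = - \frac{14502613}{3844}$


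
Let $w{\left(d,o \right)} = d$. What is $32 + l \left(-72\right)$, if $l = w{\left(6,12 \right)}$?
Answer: $-400$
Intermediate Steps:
$l = 6$
$32 + l \left(-72\right) = 32 + 6 \left(-72\right) = 32 - 432 = -400$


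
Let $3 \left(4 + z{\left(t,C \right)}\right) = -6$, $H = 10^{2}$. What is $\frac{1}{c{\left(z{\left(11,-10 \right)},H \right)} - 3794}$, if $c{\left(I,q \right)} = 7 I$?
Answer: $- \frac{1}{3836} \approx -0.00026069$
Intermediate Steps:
$H = 100$
$z{\left(t,C \right)} = -6$ ($z{\left(t,C \right)} = -4 + \frac{1}{3} \left(-6\right) = -4 - 2 = -6$)
$\frac{1}{c{\left(z{\left(11,-10 \right)},H \right)} - 3794} = \frac{1}{7 \left(-6\right) - 3794} = \frac{1}{-42 - 3794} = \frac{1}{-3836} = - \frac{1}{3836}$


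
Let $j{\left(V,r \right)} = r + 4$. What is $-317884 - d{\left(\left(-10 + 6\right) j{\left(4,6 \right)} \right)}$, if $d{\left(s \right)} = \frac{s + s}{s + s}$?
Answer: $-317885$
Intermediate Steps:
$j{\left(V,r \right)} = 4 + r$
$d{\left(s \right)} = 1$ ($d{\left(s \right)} = \frac{2 s}{2 s} = 2 s \frac{1}{2 s} = 1$)
$-317884 - d{\left(\left(-10 + 6\right) j{\left(4,6 \right)} \right)} = -317884 - 1 = -317885$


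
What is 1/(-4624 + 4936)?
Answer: 1/312 ≈ 0.0032051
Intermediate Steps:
1/(-4624 + 4936) = 1/312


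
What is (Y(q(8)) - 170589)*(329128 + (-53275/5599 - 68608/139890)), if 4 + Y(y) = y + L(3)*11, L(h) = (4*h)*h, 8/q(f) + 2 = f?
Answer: -5982680879025812773/106806015 ≈ -5.6014e+10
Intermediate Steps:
q(f) = 8/(-2 + f)
L(h) = 4*h²
Y(y) = 392 + y (Y(y) = -4 + (y + (4*3²)*11) = -4 + (y + (4*9)*11) = -4 + (y + 36*11) = -4 + (y + 396) = -4 + (396 + y) = 392 + y)
(Y(q(8)) - 170589)*(329128 + (-53275/5599 - 68608/139890)) = ((392 + 8/(-2 + 8)) - 170589)*(329128 + (-53275/5599 - 68608/139890)) = ((392 + 8/6) - 170589)*(329128 + (-53275*1/5599 - 68608*1/139890)) = ((392 + 8*(⅙)) - 170589)*(329128 + (-53275/5599 - 34304/69945)) = ((392 + 4/3) - 170589)*(329128 - 3918387971/391622055) = (1180/3 - 170589)*(128889865330069/391622055) = -510587/3*128889865330069/391622055 = -5982680879025812773/106806015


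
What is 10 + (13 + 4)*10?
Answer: 180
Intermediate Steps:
10 + (13 + 4)*10 = 10 + 17*10 = 10 + 170 = 180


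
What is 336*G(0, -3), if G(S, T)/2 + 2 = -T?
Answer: 672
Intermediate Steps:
G(S, T) = -4 - 2*T (G(S, T) = -4 + 2*(-T) = -4 - 2*T)
336*G(0, -3) = 336*(-4 - 2*(-3)) = 336*(-4 + 6) = 336*2 = 672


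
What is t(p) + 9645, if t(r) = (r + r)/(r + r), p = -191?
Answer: 9646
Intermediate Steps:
t(r) = 1 (t(r) = (2*r)/((2*r)) = (2*r)*(1/(2*r)) = 1)
t(p) + 9645 = 1 + 9645 = 9646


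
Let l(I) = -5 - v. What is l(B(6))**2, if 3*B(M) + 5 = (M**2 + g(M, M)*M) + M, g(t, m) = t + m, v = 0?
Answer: 25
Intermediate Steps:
g(t, m) = m + t
B(M) = -5/3 + M**2 + M/3 (B(M) = -5/3 + ((M**2 + (M + M)*M) + M)/3 = -5/3 + ((M**2 + (2*M)*M) + M)/3 = -5/3 + ((M**2 + 2*M**2) + M)/3 = -5/3 + (3*M**2 + M)/3 = -5/3 + (M + 3*M**2)/3 = -5/3 + (M**2 + M/3) = -5/3 + M**2 + M/3)
l(I) = -5 (l(I) = -5 - 1*0 = -5 + 0 = -5)
l(B(6))**2 = (-5)**2 = 25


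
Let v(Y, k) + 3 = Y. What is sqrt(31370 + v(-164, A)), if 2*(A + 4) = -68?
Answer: 3*sqrt(3467) ≈ 176.64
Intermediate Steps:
A = -38 (A = -4 + (1/2)*(-68) = -4 - 34 = -38)
v(Y, k) = -3 + Y
sqrt(31370 + v(-164, A)) = sqrt(31370 + (-3 - 164)) = sqrt(31370 - 167) = sqrt(31203) = 3*sqrt(3467)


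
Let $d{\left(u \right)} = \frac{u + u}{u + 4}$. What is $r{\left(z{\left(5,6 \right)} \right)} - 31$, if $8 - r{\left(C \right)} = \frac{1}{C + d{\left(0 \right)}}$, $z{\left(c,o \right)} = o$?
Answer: $- \frac{139}{6} \approx -23.167$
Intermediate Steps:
$d{\left(u \right)} = \frac{2 u}{4 + u}$
$r{\left(C \right)} = 8 - \frac{1}{C}$ ($r{\left(C \right)} = 8 - \frac{1}{C + 2 \cdot 0 \frac{1}{4 + 0}} = 8 - \frac{1}{C + 2 \cdot 0 \cdot \frac{1}{4}} = 8 - \frac{1}{C + 0} = 8 - \frac{1}{C}$)
$r{\left(z{\left(5,6 \right)} \right)} - 31 = \left(8 - \frac{1}{6}\right) - 31 = \frac{47}{6} - 31 = - \frac{139}{6}$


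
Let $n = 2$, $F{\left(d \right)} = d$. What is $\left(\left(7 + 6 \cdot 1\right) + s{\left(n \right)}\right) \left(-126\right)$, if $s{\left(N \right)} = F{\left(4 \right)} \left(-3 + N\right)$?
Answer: $-1134$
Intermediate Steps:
$s{\left(N \right)} = -12 + 4 N$ ($s{\left(N \right)} = 4 \left(-3 + N\right) = -12 + 4 N$)
$\left(\left(7 + 6 \cdot 1\right) + s{\left(n \right)}\right) \left(-126\right) = \left(\left(7 + 6 \cdot 1\right) + \left(-12 + 4 \cdot 2\right)\right) \left(-126\right) = \left(\left(7 + 6\right) + \left(-12 + 8\right)\right) \left(-126\right) = \left(13 - 4\right) \left(-126\right) = 9 \left(-126\right) = -1134$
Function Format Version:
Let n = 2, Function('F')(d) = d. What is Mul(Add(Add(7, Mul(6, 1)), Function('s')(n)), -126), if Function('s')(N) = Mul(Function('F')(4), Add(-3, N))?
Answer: -1134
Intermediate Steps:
Function('s')(N) = Add(-12, Mul(4, N)) (Function('s')(N) = Mul(4, Add(-3, N)) = Add(-12, Mul(4, N)))
Mul(Add(Add(7, Mul(6, 1)), Function('s')(n)), -126) = Mul(Add(Add(7, Mul(6, 1)), Add(-12, Mul(4, 2))), -126) = Mul(Add(Add(7, 6), Add(-12, 8)), -126) = Mul(Add(13, -4), -126) = Mul(9, -126) = -1134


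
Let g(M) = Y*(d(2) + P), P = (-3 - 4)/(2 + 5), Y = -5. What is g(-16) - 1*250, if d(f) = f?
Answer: -255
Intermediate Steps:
P = -1 (P = -7/7 = -7*1/7 = -1)
g(M) = -5 (g(M) = -5*(2 - 1) = -5*1 = -5)
g(-16) - 1*250 = -5 - 1*250 = -5 - 250 = -255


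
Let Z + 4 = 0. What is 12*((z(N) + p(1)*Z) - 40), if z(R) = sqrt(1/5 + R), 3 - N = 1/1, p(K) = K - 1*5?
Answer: -288 + 12*sqrt(55)/5 ≈ -270.20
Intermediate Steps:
Z = -4 (Z = -4 + 0 = -4)
p(K) = -5 + K (p(K) = K - 5 = -5 + K)
N = 2 (N = 3 - 1/1 = 3 - 1*1 = 3 - 1 = 2)
z(R) = sqrt(1/5 + R)
12*((z(N) + p(1)*Z) - 40) = 12*((sqrt(5 + 25*2)/5 + (-5 + 1)*(-4)) - 40) = 12*((sqrt(5 + 50)/5 - 4*(-4)) - 40) = 12*((sqrt(55)/5 + 16) - 40) = 12*((16 + sqrt(55)/5) - 40) = 12*(-24 + sqrt(55)/5) = -288 + 12*sqrt(55)/5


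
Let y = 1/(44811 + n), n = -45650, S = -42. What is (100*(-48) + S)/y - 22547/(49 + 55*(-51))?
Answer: 11196101675/2756 ≈ 4.0624e+6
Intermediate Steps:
y = -1/839 (y = 1/(44811 - 45650) = 1/(-839) = -1/839 ≈ -0.0011919)
(100*(-48) + S)/y - 22547/(49 + 55*(-51)) = (100*(-48) - 42)/(-1/839) - 22547/(49 + 55*(-51)) = (-4800 - 42)*(-839) - 22547/(49 - 2805) = -4842*(-839) - 22547/(-2756) = 4062438 - 22547*(-1/2756) = 4062438 + 22547/2756 = 11196101675/2756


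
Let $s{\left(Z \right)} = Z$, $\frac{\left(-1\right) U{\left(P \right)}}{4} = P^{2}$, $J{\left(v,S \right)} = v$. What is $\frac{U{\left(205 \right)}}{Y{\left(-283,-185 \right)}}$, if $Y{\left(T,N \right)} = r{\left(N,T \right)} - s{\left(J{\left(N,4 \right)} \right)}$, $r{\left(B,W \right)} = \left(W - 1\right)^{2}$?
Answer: $- \frac{168100}{80841} \approx -2.0794$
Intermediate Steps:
$U{\left(P \right)} = - 4 P^{2}$
$r{\left(B,W \right)} = \left(-1 + W\right)^{2}$
$Y{\left(T,N \right)} = \left(-1 + T\right)^{2} - N$
$\frac{U{\left(205 \right)}}{Y{\left(-283,-185 \right)}} = \frac{\left(-4\right) 205^{2}}{\left(-1 - 283\right)^{2} - -185} = \frac{\left(-4\right) 42025}{\left(-284\right)^{2} + 185} = - \frac{168100}{80656 + 185} = - \frac{168100}{80841}$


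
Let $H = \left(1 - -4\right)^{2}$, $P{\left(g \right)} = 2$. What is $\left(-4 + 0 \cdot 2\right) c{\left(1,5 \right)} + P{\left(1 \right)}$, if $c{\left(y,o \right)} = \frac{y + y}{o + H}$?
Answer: $\frac{26}{15} \approx 1.7333$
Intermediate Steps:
$H = 25$ ($H = \left(1 + 4\right)^{2} = 5^{2} = 25$)
$c{\left(y,o \right)} = \frac{2 y}{25 + o}$ ($c{\left(y,o \right)} = \frac{y + y}{o + 25} = \frac{2 y}{25 + o}$)
$\left(-4 + 0 \cdot 2\right) c{\left(1,5 \right)} + P{\left(1 \right)} = \left(-4 + 0 \cdot 2\right) 2 \cdot 1 \frac{1}{25 + 5} + 2 = \left(-4 + 0\right) 2 \cdot 1 \cdot \frac{1}{30} + 2 = - 4 \cdot 2 \cdot 1 \cdot \frac{1}{30} + 2 = \left(-4\right) \frac{1}{15} + 2 = - \frac{4}{15} + 2 = \frac{26}{15}$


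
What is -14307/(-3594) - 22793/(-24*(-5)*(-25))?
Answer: 20806507/1797000 ≈ 11.578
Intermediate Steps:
-14307/(-3594) - 22793/(-24*(-5)*(-25)) = -14307*(-1/3594) - 22793/(120*(-25)) = 4769/1198 - 22793/(-3000) = 4769/1198 - 22793*(-1/3000) = 4769/1198 + 22793/3000 = 20806507/1797000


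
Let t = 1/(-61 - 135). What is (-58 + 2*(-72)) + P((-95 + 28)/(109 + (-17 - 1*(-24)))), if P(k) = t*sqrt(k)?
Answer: -202 - I*sqrt(1943)/11368 ≈ -202.0 - 0.0038775*I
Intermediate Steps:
t = -1/196 (t = 1/(-196) = -1/196 ≈ -0.0051020)
P(k) = -sqrt(k)/196
(-58 + 2*(-72)) + P((-95 + 28)/(109 + (-17 - 1*(-24)))) = (-58 + 2*(-72)) - sqrt(-95 + 28)/sqrt(109 + (-17 - 1*(-24)))/196 = (-58 - 144) - I*sqrt(67)/sqrt(109 + (-17 + 24))/196 = -202 - I*sqrt(67)/sqrt(109 + 7)/196 = -202 - I*sqrt(1943)/58/196 = -202 - I*sqrt(1943)/11368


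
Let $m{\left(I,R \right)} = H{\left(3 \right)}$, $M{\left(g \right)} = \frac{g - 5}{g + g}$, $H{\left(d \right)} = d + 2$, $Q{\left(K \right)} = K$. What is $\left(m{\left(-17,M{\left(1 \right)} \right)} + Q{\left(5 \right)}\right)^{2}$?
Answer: $100$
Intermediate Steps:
$H{\left(d \right)} = 2 + d$
$M{\left(g \right)} = \frac{-5 + g}{2 g}$
$m{\left(I,R \right)} = 5$ ($m{\left(I,R \right)} = 2 + 3 = 5$)
$\left(m{\left(-17,M{\left(1 \right)} \right)} + Q{\left(5 \right)}\right)^{2} = \left(5 + 5\right)^{2} = 10^{2} = 100$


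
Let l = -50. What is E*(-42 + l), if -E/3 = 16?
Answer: 4416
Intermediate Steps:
E = -48 (E = -3*16 = -48)
E*(-42 + l) = -48*(-42 - 50) = -48*(-92) = 4416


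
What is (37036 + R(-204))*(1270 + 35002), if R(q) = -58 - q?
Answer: 1348665504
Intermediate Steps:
(37036 + R(-204))*(1270 + 35002) = (37036 + (-58 - 1*(-204)))*(1270 + 35002) = (37036 + (-58 + 204))*36272 = (37036 + 146)*36272 = 37182*36272 = 1348665504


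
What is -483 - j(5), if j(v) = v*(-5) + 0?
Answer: -458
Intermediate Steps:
j(v) = -5*v (j(v) = -5*v + 0 = -5*v)
-483 - j(5) = -483 - (-5)*5 = -483 - 1*(-25) = -483 + 25 = -458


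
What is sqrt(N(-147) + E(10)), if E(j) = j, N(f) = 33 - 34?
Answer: 3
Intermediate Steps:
N(f) = -1
sqrt(N(-147) + E(10)) = sqrt(-1 + 10) = sqrt(9) = 3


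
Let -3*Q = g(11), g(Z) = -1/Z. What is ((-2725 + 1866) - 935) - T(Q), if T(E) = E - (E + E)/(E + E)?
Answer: -59170/33 ≈ -1793.0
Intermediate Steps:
Q = 1/33 (Q = -(-1)/(3*11) = -⅓*(-1/11) = 1/33 ≈ 0.030303)
T(E) = -1 + E (T(E) = E - 2*E/(2*E) = E - 2*E*1/(2*E) = E - 1*1 = E - 1 = -1 + E)
((-2725 + 1866) - 935) - T(Q) = ((-2725 + 1866) - 935) - (-1 + 1/33) = (-859 - 935) - 1*(-32/33) = -1794 + 32/33 = -59170/33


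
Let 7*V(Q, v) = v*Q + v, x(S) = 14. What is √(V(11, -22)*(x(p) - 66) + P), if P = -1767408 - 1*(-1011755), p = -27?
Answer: I*√36930901/7 ≈ 868.15*I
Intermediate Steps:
P = -755653 (P = -1767408 + 1011755 = -755653)
V(Q, v) = v/7 + Q*v/7 (V(Q, v) = (v*Q + v)/7 = (Q*v + v)/7 = (v + Q*v)/7 = v/7 + Q*v/7)
√(V(11, -22)*(x(p) - 66) + P) = √(((⅐)*(-22)*(1 + 11))*(14 - 66) - 755653) = √(((⅐)*(-22)*12)*(-52) - 755653) = √(-264/7*(-52) - 755653) = √(13728/7 - 755653) = √(-5275843/7) = I*√36930901/7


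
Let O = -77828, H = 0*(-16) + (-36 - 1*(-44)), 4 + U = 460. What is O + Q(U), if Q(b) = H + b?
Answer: -77364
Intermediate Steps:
U = 456 (U = -4 + 460 = 456)
H = 8 (H = 0 + (-36 + 44) = 0 + 8 = 8)
Q(b) = 8 + b
O + Q(U) = -77828 + (8 + 456) = -77828 + 464 = -77364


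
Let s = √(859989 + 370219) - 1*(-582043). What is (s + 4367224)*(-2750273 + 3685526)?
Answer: 4628816809551 + 7482024*√19222 ≈ 4.6299e+12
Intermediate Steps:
s = 582043 + 8*√19222 (s = √1230208 + 582043 = 8*√19222 + 582043 = 582043 + 8*√19222 ≈ 5.8315e+5)
(s + 4367224)*(-2750273 + 3685526) = ((582043 + 8*√19222) + 4367224)*(-2750273 + 3685526) = (4949267 + 8*√19222)*935253 = 4628816809551 + 7482024*√19222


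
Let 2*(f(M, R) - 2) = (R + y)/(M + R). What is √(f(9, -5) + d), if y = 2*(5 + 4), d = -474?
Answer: I*√7526/4 ≈ 21.688*I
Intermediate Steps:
y = 18 (y = 2*9 = 18)
f(M, R) = 2 + (18 + R)/(2*(M + R)) (f(M, R) = 2 + ((R + 18)/(M + R))/2 = 2 + ((18 + R)/(M + R))/2 = 2 + (18 + R)/(2*(M + R)))
√(f(9, -5) + d) = √((9 + 2*9 + (5/2)*(-5))/(9 - 5) - 474) = √((9 + 18 - 25/2)/4 - 474) = √((¼)*(29/2) - 474) = √(29/8 - 474) = √(-3763/8) = I*√7526/4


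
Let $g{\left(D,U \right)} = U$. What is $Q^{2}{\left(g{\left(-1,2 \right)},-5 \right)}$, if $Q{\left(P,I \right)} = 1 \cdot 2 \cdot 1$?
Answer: $4$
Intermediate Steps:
$Q{\left(P,I \right)} = 2$ ($Q{\left(P,I \right)} = 2 \cdot 1 = 2$)
$Q^{2}{\left(g{\left(-1,2 \right)},-5 \right)} = 2^{2} = 4$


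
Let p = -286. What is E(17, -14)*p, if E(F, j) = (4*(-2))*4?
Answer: 9152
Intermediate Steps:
E(F, j) = -32 (E(F, j) = -8*4 = -32)
E(17, -14)*p = -32*(-286) = 9152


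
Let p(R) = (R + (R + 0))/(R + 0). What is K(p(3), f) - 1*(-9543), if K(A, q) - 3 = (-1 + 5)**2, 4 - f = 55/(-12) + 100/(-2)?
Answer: 9562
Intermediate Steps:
p(R) = 2 (p(R) = (R + R)/R = (2*R)/R = 2)
f = 703/12 (f = 4 - (55/(-12) + 100/(-2)) = 4 - (55*(-1/12) + 100*(-1/2)) = 4 - (-55/12 - 50) = 4 - 1*(-655/12) = 4 + 655/12 = 703/12 ≈ 58.583)
K(A, q) = 19 (K(A, q) = 3 + (-1 + 5)**2 = 3 + 4**2 = 3 + 16 = 19)
K(p(3), f) - 1*(-9543) = 19 - 1*(-9543) = 19 + 9543 = 9562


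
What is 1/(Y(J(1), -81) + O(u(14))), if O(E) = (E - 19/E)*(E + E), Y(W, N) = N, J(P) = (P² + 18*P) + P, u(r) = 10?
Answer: 1/81 ≈ 0.012346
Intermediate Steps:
J(P) = P² + 19*P
O(E) = 2*E*(E - 19/E) (O(E) = (E - 19/E)*(2*E) = 2*E*(E - 19/E))
1/(Y(J(1), -81) + O(u(14))) = 1/(-81 + (-38 + 2*10²)) = 1/(-81 + (-38 + 2*100)) = 1/(-81 + (-38 + 200)) = 1/(-81 + 162) = 1/81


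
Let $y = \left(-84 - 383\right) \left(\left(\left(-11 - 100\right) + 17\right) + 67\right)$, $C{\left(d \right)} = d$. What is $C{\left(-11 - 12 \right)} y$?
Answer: $-290007$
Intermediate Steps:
$y = 12609$ ($y = - 467 \left(\left(-111 + 17\right) + 67\right) = - 467 \left(-94 + 67\right) = \left(-467\right) \left(-27\right) = 12609$)
$C{\left(-11 - 12 \right)} y = \left(-11 - 12\right) 12609 = \left(-23\right) 12609 = -290007$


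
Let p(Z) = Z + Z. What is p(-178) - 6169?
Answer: -6525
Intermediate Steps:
p(Z) = 2*Z
p(-178) - 6169 = 2*(-178) - 6169 = -356 - 6169 = -6525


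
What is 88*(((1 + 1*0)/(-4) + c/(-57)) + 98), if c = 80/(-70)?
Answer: 3432902/399 ≈ 8603.8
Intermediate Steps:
c = -8/7 (c = 80*(-1/70) = -8/7 ≈ -1.1429)
88*(((1 + 1*0)/(-4) + c/(-57)) + 98) = 88*(((1 + 1*0)/(-4) - 8/7/(-57)) + 98) = 88*(((1 + 0)*(-¼) - 8/7*(-1/57)) + 98) = 88*((1*(-¼) + 8/399) + 98) = 88*((-¼ + 8/399) + 98) = 88*(-367/1596 + 98) = 88*(156041/1596) = 3432902/399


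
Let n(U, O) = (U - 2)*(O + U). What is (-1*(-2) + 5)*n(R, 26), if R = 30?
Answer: 10976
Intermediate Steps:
n(U, O) = (-2 + U)*(O + U)
(-1*(-2) + 5)*n(R, 26) = (-1*(-2) + 5)*(30**2 - 2*26 - 2*30 + 26*30) = (2 + 5)*(900 - 52 - 60 + 780) = 7*1568 = 10976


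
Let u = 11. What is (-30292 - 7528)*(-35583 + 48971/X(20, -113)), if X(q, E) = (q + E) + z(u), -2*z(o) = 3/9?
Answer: 58722017220/43 ≈ 1.3656e+9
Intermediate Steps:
z(o) = -⅙ (z(o) = -3/(2*9) = -½*⅓ = -⅙)
X(q, E) = -⅙ + E + q (X(q, E) = (q + E) - ⅙ = (E + q) - ⅙ = -⅙ + E + q)
(-30292 - 7528)*(-35583 + 48971/X(20, -113)) = (-30292 - 7528)*(-35583 + 48971/(-⅙ - 113 + 20)) = -37820*(-35583 + 48971/(-559/6)) = -37820*(-35583 + 48971*(-6/559)) = -37820*(-35583 - 22602/43) = -37820*(-1552671/43) = 58722017220/43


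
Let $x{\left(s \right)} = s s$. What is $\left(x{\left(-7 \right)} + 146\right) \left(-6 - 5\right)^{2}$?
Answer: $23595$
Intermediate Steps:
$x{\left(s \right)} = s^{2}$
$\left(x{\left(-7 \right)} + 146\right) \left(-6 - 5\right)^{2} = \left(\left(-7\right)^{2} + 146\right) \left(-6 - 5\right)^{2} = \left(49 + 146\right) \left(-11\right)^{2} = 195 \cdot 121 = 23595$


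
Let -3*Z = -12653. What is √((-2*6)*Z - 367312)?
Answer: 6*I*√11609 ≈ 646.47*I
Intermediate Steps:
Z = 12653/3 (Z = -⅓*(-12653) = 12653/3 ≈ 4217.7)
√((-2*6)*Z - 367312) = √(-2*6*(12653/3) - 367312) = √(-12*12653/3 - 367312) = √(-50612 - 367312) = √(-417924) = 6*I*√11609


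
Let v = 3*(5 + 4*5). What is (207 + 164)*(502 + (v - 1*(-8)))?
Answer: 217035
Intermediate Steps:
v = 75 (v = 3*(5 + 20) = 3*25 = 75)
(207 + 164)*(502 + (v - 1*(-8))) = (207 + 164)*(502 + (75 - 1*(-8))) = 371*(502 + (75 + 8)) = 371*(502 + 83) = 371*585 = 217035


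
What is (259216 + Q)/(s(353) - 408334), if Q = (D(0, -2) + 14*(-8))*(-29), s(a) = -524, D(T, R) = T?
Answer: -43744/68143 ≈ -0.64194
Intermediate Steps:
Q = 3248 (Q = (0 + 14*(-8))*(-29) = (0 - 112)*(-29) = -112*(-29) = 3248)
(259216 + Q)/(s(353) - 408334) = (259216 + 3248)/(-524 - 408334) = 262464/(-408858) = 262464*(-1/408858) = -43744/68143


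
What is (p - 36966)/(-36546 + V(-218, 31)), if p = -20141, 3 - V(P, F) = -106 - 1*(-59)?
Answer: 57107/36496 ≈ 1.5647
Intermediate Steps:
V(P, F) = 50 (V(P, F) = 3 - (-106 - 1*(-59)) = 3 - (-106 + 59) = 3 - 1*(-47) = 3 + 47 = 50)
(p - 36966)/(-36546 + V(-218, 31)) = (-20141 - 36966)/(-36546 + 50) = -57107/(-36496) = -57107*(-1/36496) = 57107/36496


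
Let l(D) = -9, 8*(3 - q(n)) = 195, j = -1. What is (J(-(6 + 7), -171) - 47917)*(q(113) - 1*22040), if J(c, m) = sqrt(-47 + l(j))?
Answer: 8456919247/8 - 176491*I*sqrt(14)/4 ≈ 1.0571e+9 - 1.6509e+5*I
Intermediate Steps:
q(n) = -171/8 (q(n) = 3 - 1/8*195 = 3 - 195/8 = -171/8)
J(c, m) = 2*I*sqrt(14) (J(c, m) = sqrt(-47 - 9) = sqrt(-56) = 2*I*sqrt(14))
(J(-(6 + 7), -171) - 47917)*(q(113) - 1*22040) = (2*I*sqrt(14) - 47917)*(-171/8 - 1*22040) = (-47917 + 2*I*sqrt(14))*(-171/8 - 22040) = (-47917 + 2*I*sqrt(14))*(-176491/8) = 8456919247/8 - 176491*I*sqrt(14)/4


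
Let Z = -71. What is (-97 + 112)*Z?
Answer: -1065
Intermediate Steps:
(-97 + 112)*Z = (-97 + 112)*(-71) = 15*(-71) = -1065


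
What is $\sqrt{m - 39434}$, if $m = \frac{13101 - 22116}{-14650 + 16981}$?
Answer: $\frac{i \sqrt{23809784271}}{777} \approx 198.59 i$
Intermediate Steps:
$m = - \frac{3005}{777}$ ($m = - \frac{9015}{2331} = \left(-9015\right) \frac{1}{2331} = - \frac{3005}{777} \approx -3.8674$)
$\sqrt{m - 39434} = \sqrt{- \frac{3005}{777} - 39434} = \sqrt{- \frac{30643223}{777}} = \frac{i \sqrt{23809784271}}{777}$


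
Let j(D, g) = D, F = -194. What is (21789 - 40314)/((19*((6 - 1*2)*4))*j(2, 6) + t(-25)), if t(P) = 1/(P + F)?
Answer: -4056975/133151 ≈ -30.469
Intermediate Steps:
t(P) = 1/(-194 + P) (t(P) = 1/(P - 194) = 1/(-194 + P))
(21789 - 40314)/((19*((6 - 1*2)*4))*j(2, 6) + t(-25)) = (21789 - 40314)/((19*((6 - 1*2)*4))*2 + 1/(-194 - 25)) = -18525/((19*((6 - 2)*4))*2 + 1/(-219)) = -18525/((19*(4*4))*2 - 1/219) = -18525/((19*16)*2 - 1/219) = -18525/(304*2 - 1/219) = -18525/(608 - 1/219) = -18525/133151/219 = -18525*219/133151 = -4056975/133151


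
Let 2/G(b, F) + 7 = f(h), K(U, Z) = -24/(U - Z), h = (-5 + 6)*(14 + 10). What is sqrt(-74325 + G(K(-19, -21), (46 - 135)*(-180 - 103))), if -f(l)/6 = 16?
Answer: I*sqrt(788514131)/103 ≈ 272.63*I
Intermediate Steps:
h = 24 (h = 1*24 = 24)
f(l) = -96 (f(l) = -6*16 = -96)
G(b, F) = -2/103 (G(b, F) = 2/(-7 - 96) = 2/(-103) = 2*(-1/103) = -2/103)
sqrt(-74325 + G(K(-19, -21), (46 - 135)*(-180 - 103))) = sqrt(-74325 - 2/103) = sqrt(-7655477/103) = I*sqrt(788514131)/103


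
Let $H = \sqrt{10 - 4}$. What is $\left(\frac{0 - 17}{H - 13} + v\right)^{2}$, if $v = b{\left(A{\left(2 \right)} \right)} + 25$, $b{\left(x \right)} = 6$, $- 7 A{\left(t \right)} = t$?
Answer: $\frac{27816810}{26569} + \frac{179316 \sqrt{6}}{26569} \approx 1063.5$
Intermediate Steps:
$A{\left(t \right)} = - \frac{t}{7}$
$H = \sqrt{6} \approx 2.4495$
$v = 31$ ($v = 6 + 25 = 31$)
$\left(\frac{0 - 17}{H - 13} + v\right)^{2} = \left(\frac{0 - 17}{\sqrt{6} - 13} + 31\right)^{2} = \left(- \frac{17}{-13 + \sqrt{6}} + 31\right)^{2} = \left(31 - \frac{17}{-13 + \sqrt{6}}\right)^{2}$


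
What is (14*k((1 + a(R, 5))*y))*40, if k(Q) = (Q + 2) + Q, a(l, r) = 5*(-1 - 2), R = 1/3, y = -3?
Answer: 48160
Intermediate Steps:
R = ⅓ ≈ 0.33333
a(l, r) = -15 (a(l, r) = 5*(-3) = -15)
k(Q) = 2 + 2*Q (k(Q) = (2 + Q) + Q = 2 + 2*Q)
(14*k((1 + a(R, 5))*y))*40 = (14*(2 + 2*((1 - 15)*(-3))))*40 = (14*(2 + 2*(-14*(-3))))*40 = (14*(2 + 2*42))*40 = (14*(2 + 84))*40 = (14*86)*40 = 1204*40 = 48160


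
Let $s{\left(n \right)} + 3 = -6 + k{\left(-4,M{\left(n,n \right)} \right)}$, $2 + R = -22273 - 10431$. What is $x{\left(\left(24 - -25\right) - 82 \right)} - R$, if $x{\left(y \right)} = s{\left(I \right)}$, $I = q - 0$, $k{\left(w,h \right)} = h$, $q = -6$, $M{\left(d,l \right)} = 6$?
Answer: $32703$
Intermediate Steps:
$I = -6$ ($I = -6 - 0 = -6 + \left(-5 + 5\right) = -6 + 0 = -6$)
$R = -32706$ ($R = -2 - 32704 = -32706$)
$s{\left(n \right)} = -3$ ($s{\left(n \right)} = -3 + \left(-6 + 6\right) = -3 + 0 = -3$)
$x{\left(y \right)} = -3$
$x{\left(\left(24 - -25\right) - 82 \right)} - R = -3 - -32706 = -3 + 32706 = 32703$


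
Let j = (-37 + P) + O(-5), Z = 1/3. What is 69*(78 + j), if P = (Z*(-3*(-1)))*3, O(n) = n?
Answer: 2691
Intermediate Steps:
Z = ⅓ (Z = 1*(⅓) = ⅓ ≈ 0.33333)
P = 3 (P = ((-3*(-1))/3)*3 = ((⅓)*3)*3 = 1*3 = 3)
j = -39 (j = (-37 + 3) - 5 = -34 - 5 = -39)
69*(78 + j) = 69*(78 - 39) = 69*39 = 2691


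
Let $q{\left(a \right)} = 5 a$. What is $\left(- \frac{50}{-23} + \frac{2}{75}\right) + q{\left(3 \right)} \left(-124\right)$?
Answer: $- \frac{3204704}{1725} \approx -1857.8$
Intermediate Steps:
$\left(- \frac{50}{-23} + \frac{2}{75}\right) + q{\left(3 \right)} \left(-124\right) = \left(- \frac{50}{-23} + \frac{2}{75}\right) + 5 \cdot 3 \left(-124\right) = \left(\left(-50\right) \left(- \frac{1}{23}\right) + 2 \cdot \frac{1}{75}\right) + 15 \left(-124\right) = \left(\frac{50}{23} + \frac{2}{75}\right) - 1860 = \frac{3796}{1725} - 1860 = - \frac{3204704}{1725}$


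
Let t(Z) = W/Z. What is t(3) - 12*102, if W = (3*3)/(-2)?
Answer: -2451/2 ≈ -1225.5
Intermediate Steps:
W = -9/2 (W = 9*(-½) = -9/2 ≈ -4.5000)
t(Z) = -9/(2*Z)
t(3) - 12*102 = -9/2/3 - 12*102 = -9/2*⅓ - 1224 = -3/2 - 1224 = -2451/2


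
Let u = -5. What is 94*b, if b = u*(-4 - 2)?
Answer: 2820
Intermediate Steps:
b = 30 (b = -5*(-4 - 2) = -5*(-6) = 30)
94*b = 94*30 = 2820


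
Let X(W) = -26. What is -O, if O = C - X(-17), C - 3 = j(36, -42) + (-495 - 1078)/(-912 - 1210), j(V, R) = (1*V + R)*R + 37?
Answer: -676369/2122 ≈ -318.74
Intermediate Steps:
j(V, R) = 37 + R*(R + V) (j(V, R) = (V + R)*R + 37 = (R + V)*R + 37 = R*(R + V) + 37 = 37 + R*(R + V))
C = 621197/2122 (C = 3 + ((37 + (-42)**2 - 42*36) + (-495 - 1078)/(-912 - 1210)) = 3 + ((37 + 1764 - 1512) - 1573/(-2122)) = 3 + (289 - 1573*(-1/2122)) = 3 + (289 + 1573/2122) = 3 + 614831/2122 = 621197/2122 ≈ 292.74)
O = 676369/2122 (O = 621197/2122 - 1*(-26) = 621197/2122 + 26 = 676369/2122 ≈ 318.74)
-O = -1*676369/2122 = -676369/2122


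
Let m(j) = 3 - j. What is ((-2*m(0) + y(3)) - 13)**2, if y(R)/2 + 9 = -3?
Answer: 1849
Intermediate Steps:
y(R) = -24 (y(R) = -18 + 2*(-3) = -18 - 6 = -24)
((-2*m(0) + y(3)) - 13)**2 = ((-2*(3 - 1*0) - 24) - 13)**2 = ((-2*(3 + 0) - 24) - 13)**2 = ((-2*3 - 24) - 13)**2 = ((-6 - 24) - 13)**2 = (-30 - 13)**2 = (-43)**2 = 1849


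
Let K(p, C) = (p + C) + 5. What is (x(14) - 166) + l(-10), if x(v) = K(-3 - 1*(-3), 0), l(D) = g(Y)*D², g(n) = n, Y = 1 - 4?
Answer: -461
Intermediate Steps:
Y = -3
l(D) = -3*D²
K(p, C) = 5 + C + p (K(p, C) = (C + p) + 5 = 5 + C + p)
x(v) = 5 (x(v) = 5 + 0 + (-3 - 1*(-3)) = 5 + 0 + (-3 + 3) = 5 + 0 + 0 = 5)
(x(14) - 166) + l(-10) = (5 - 166) - 3*(-10)² = -161 - 3*100 = -161 - 300 = -461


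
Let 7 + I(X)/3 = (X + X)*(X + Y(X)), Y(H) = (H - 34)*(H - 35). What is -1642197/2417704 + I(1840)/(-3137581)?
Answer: -87063861242040873/7585742134024 ≈ -11477.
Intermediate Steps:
Y(H) = (-35 + H)*(-34 + H) (Y(H) = (-34 + H)*(-35 + H) = (-35 + H)*(-34 + H))
I(X) = -21 + 6*X*(1190 + X² - 68*X) (I(X) = -21 + 3*((X + X)*(X + (1190 + X² - 69*X))) = -21 + 3*((2*X)*(1190 + X² - 68*X)) = -21 + 3*(2*X*(1190 + X² - 68*X)) = -21 + 6*X*(1190 + X² - 68*X))
-1642197/2417704 + I(1840)/(-3137581) = -1642197/2417704 + (-21 - 408*1840² + 6*1840³ + 7140*1840)/(-3137581) = -1642197*1/2417704 + (-21 - 408*3385600 + 6*6229504000 + 13137600)*(-1/3137581) = -1642197/2417704 + (-21 - 1381324800 + 37377024000 + 13137600)*(-1/3137581) = -1642197/2417704 + 36008836779*(-1/3137581) = -1642197/2417704 - 36008836779/3137581 = -87063861242040873/7585742134024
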